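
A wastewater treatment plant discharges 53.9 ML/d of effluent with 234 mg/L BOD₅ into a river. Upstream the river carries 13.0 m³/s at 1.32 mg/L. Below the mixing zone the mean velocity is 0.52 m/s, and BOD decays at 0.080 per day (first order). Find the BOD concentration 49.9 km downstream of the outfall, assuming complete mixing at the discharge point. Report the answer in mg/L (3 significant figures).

53.9 ML/d = 0.6238 m³/s.
After complete mixing, C₀ = (0.6238·234 + 13·1.32) / 13.62 = 11.97 mg/L.
Travel time t = 4.99e+04 m / 0.52 m/s = 9.596e+04 s = 1.111 d.
C = 11.97·exp(−0.080·1.111) = 11.97·0.915 = 10.96 mg/L.

11.0 mg/L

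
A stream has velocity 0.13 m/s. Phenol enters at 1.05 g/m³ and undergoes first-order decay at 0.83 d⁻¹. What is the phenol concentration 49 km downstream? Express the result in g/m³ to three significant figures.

Travel time t = 49 km / 0.13 m/s = 4.9e+04/0.13 = 3.769e+05 s = 4.363 d.
First-order decay: C = 1.05·exp(−0.83·4.363) = 1.05·0.02676 = 0.0281 g/m³.

0.0281 g/m³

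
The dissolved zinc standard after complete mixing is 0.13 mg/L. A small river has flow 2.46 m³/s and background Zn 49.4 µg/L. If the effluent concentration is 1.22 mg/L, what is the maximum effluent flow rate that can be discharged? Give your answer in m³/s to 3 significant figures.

49.4 µg/L = 0.0494 mg/L.
Mass balance at complete mixing: C_std·(Q_w + Q_r) = Q_w·C_e + Q_r·C_b.
Rearranging, Q_w = Q_r·(C_std − C_b)/(C_e − C_std) = 2.46·(0.13 − 0.0494) / (1.22 − 0.13) = 0.1819 m³/s.

0.182 m³/s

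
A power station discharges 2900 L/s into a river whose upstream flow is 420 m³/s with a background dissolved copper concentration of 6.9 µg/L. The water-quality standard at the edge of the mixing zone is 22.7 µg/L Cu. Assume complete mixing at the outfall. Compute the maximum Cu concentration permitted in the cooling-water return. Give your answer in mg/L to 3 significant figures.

2.31 mg/L

2900 L/s = 2.9 m³/s.
6.9 µg/L = 0.0069 mg/L.
22.7 µg/L = 0.0227 mg/L.
Mass balance: 0.0227·422.9 = 2.9·Cₑ + 420·0.0069.
Cₑ = (9.6 − 2.898) / 2.9 = 2.311 mg/L.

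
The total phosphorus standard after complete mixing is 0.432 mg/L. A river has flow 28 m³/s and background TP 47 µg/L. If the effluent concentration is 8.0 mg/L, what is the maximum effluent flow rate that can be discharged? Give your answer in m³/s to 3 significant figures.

47 µg/L = 0.047 mg/L.
Mass balance at complete mixing: C_std·(Q_w + Q_r) = Q_w·C_e + Q_r·C_b.
Rearranging, Q_w = Q_r·(C_std − C_b)/(C_e − C_std) = 28·(0.432 − 0.047) / (8 − 0.432) = 1.424 m³/s.

1.42 m³/s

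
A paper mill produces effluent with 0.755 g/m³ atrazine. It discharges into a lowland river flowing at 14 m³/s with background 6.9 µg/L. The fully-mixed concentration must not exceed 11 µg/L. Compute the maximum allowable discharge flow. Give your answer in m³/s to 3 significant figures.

6.9 µg/L = 0.0069 mg/L.
11 µg/L = 0.011 mg/L.
Mass balance at complete mixing: C_std·(Q_w + Q_r) = Q_w·C_e + Q_r·C_b.
Rearranging, Q_w = Q_r·(C_std − C_b)/(C_e − C_std) = 14·(0.011 − 0.0069) / (0.755 − 0.011) = 0.07715 m³/s.

0.0772 m³/s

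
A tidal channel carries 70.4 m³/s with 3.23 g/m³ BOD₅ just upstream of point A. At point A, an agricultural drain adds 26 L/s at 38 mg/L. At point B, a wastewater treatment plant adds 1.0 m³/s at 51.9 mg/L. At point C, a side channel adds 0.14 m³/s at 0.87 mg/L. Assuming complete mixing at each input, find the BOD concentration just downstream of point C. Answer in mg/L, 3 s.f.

3.92 mg/L

26 L/s = 0.026 m³/s.
After input A: C = (70.4·3.23 + 0.026·38) / 70.43 = 3.243 mg/L.
After input B: C = (70.43·3.243 + 1·51.9) / 71.43 = 3.924 mg/L.
After input C: C = (71.43·3.924 + 0.14·0.87) / 71.57 = 3.918 mg/L.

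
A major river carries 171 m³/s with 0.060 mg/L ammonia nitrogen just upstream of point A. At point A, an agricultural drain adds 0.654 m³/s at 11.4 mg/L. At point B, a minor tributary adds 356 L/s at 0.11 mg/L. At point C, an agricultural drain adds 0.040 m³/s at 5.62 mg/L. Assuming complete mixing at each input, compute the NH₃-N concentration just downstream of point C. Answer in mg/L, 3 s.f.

0.105 mg/L

After input A: C = (171·0.06 + 0.654·11.4) / 171.7 = 0.1032 mg/L.
356 L/s = 0.356 m³/s.
After input B: C = (171.7·0.1032 + 0.356·0.11) / 172 = 0.1032 mg/L.
After input C: C = (172·0.1032 + 0.04·5.62) / 172 = 0.1045 mg/L.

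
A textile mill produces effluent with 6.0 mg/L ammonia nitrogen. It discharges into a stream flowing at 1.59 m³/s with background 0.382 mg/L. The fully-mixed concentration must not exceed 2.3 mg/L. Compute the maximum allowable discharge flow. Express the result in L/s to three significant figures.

824 L/s

Mass balance at complete mixing: C_std·(Q_w + Q_r) = Q_w·C_e + Q_r·C_b.
Rearranging, Q_w = Q_r·(C_std − C_b)/(C_e − C_std) = 1.59·(2.3 − 0.382) / (6 − 2.3) = 0.8242 m³/s.
= 824.2 L/s.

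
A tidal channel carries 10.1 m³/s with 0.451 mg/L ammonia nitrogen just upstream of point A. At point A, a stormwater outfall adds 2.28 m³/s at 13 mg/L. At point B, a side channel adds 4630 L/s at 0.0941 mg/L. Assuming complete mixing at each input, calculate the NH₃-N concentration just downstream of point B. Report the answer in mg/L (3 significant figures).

After input A: C = (10.1·0.451 + 2.28·13) / 12.38 = 2.762 mg/L.
4630 L/s = 4.63 m³/s.
After input B: C = (12.38·2.762 + 4.63·0.0941) / 17.01 = 2.036 mg/L.

2.04 mg/L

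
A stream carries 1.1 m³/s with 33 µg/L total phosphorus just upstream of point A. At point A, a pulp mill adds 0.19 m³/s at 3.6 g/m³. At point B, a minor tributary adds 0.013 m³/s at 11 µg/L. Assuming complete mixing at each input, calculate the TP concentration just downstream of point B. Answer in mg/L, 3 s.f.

0.553 mg/L

33 µg/L = 0.033 mg/L.
After input A: C = (1.1·0.033 + 0.19·3.6) / 1.29 = 0.5584 mg/L.
11 µg/L = 0.011 mg/L.
After input B: C = (1.29·0.5584 + 0.013·0.011) / 1.303 = 0.5529 mg/L.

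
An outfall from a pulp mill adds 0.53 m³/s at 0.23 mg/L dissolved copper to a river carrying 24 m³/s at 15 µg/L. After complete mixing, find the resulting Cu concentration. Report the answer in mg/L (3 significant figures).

0.0196 mg/L

15 µg/L = 0.015 mg/L.
By mass balance at complete mixing, C = (0.53·0.23 + 24·0.015) / (0.53 + 24) = 0.4819/24.53 = 0.01965 mg/L.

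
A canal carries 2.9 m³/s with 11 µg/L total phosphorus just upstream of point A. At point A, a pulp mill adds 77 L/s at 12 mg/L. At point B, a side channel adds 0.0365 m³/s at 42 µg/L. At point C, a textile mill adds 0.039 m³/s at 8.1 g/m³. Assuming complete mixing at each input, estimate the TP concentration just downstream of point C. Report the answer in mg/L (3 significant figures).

0.417 mg/L

11 µg/L = 0.011 mg/L.
77 L/s = 0.077 m³/s.
After input A: C = (2.9·0.011 + 0.077·12) / 2.977 = 0.3211 mg/L.
42 µg/L = 0.042 mg/L.
After input B: C = (2.977·0.3211 + 0.0365·0.042) / 3.014 = 0.3177 mg/L.
After input C: C = (3.014·0.3177 + 0.039·8.1) / 3.053 = 0.4171 mg/L.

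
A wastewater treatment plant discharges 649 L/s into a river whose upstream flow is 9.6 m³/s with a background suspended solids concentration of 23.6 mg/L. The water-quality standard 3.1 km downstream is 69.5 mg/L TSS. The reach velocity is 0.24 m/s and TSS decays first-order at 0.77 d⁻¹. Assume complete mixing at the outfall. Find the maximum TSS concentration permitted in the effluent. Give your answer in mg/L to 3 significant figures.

882 mg/L

649 L/s = 0.649 m³/s.
Travel time to the compliance point: t = 3100/0.24 = 1.292e+04 s = 0.1495 d; decay factor exp(−0.77·0.1495) = 0.8913.
So the concentration just after mixing may be at most 69.5/0.8913 = 77.98 mg/L.
Mass balance: 77.98·10.25 = 0.649·Cₑ + 9.6·23.6.
Cₑ = (799.2 − 226.6) / 0.649 = 882.4 mg/L.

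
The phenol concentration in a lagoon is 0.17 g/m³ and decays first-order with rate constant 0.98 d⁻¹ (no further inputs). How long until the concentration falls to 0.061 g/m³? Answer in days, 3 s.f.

1.05 d

t = ln(C₀/C)/k = ln(0.17/0.061)/0.98 = 1.025/0.98 = 1.046 d.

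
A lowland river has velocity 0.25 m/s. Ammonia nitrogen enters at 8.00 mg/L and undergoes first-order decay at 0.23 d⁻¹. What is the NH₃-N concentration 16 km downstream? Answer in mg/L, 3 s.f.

Travel time t = 16 km / 0.25 m/s = 1.6e+04/0.25 = 6.4e+04 s = 0.7407 d.
First-order decay: C = 8.00·exp(−0.23·0.7407) = 8.00·0.8434 = 6.747 mg/L.

6.75 mg/L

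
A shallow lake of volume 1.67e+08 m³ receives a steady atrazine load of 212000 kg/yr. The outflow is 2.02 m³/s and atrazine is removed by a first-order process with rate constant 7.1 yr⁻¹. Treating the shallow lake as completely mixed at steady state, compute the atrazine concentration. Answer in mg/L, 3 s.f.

0.170 mg/L

Outflow Q = 2.02 m³/s × 3.156e+07 s/yr = 6.375e+07 m³/yr.
Steady-state CSTR mass balance: W = Q·C + k·V·C, so C = W/(Q + kV).
Q + kV = 6.375e+07 + 7.1·1.67e+08 = 1.249e+09 m³/yr.
C = 212000/1.249e+09 = 0.0001697 kg/m³ = 0.1697 mg/L.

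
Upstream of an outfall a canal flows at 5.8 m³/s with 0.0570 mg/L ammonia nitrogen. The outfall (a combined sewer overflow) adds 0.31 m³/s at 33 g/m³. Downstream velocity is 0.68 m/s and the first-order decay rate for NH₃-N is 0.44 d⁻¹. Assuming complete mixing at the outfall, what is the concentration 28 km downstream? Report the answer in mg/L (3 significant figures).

After complete mixing, C₀ = (0.31·33 + 5.8·0.057) / 6.11 = 1.728 mg/L.
Travel time t = 2.8e+04 m / 0.68 m/s = 4.118e+04 s = 0.4766 d.
C = 1.728·exp(−0.44·0.4766) = 1.728·0.8108 = 1.401 mg/L.

1.40 mg/L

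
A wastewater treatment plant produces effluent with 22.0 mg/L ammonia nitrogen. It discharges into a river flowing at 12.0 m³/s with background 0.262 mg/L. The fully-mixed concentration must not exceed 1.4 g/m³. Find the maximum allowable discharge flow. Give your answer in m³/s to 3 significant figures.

Mass balance at complete mixing: C_std·(Q_w + Q_r) = Q_w·C_e + Q_r·C_b.
Rearranging, Q_w = Q_r·(C_std − C_b)/(C_e − C_std) = 12.0·(1.4 − 0.262) / (22 − 1.4) = 0.6629 m³/s.

0.663 m³/s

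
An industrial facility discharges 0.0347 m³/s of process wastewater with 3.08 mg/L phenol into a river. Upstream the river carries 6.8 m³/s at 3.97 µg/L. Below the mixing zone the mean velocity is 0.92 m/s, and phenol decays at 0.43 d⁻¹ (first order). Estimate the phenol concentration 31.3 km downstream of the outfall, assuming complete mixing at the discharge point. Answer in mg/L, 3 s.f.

0.0165 mg/L

3.97 µg/L = 0.00397 mg/L.
After complete mixing, C₀ = (0.0347·3.08 + 6.8·0.00397) / 6.835 = 0.01959 mg/L.
Travel time t = 3.13e+04 m / 0.92 m/s = 3.402e+04 s = 0.3938 d.
C = 0.01959·exp(−0.43·0.3938) = 0.01959·0.8442 = 0.01654 mg/L.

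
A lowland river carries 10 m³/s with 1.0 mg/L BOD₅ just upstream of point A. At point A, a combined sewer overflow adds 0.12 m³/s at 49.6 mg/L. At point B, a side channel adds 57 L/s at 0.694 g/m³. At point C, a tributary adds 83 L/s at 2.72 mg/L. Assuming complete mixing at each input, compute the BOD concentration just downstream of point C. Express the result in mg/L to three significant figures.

1.58 mg/L

After input A: C = (10·1 + 0.12·49.6) / 10.12 = 1.576 mg/L.
57 L/s = 0.057 m³/s.
After input B: C = (10.12·1.576 + 0.057·0.694) / 10.18 = 1.571 mg/L.
83 L/s = 0.083 m³/s.
After input C: C = (10.18·1.571 + 0.083·2.72) / 10.26 = 1.581 mg/L.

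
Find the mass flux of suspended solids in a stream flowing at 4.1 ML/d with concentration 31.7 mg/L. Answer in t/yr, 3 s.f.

4.1 ML/d = 0.04745 m³/s.
Mass flux = Q·C = 0.04745 m³/s × 31.7 g/m³ = 1.504 g/s.
= 1.504 g/s × 31.56 = 47.47 t/yr.

47.5 t/yr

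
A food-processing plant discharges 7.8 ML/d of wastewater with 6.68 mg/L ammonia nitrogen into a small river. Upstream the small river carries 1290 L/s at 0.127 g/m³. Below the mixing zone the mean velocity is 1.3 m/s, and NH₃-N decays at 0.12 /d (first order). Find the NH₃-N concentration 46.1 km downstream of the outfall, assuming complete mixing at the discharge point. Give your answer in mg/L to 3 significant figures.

0.529 mg/L

7.8 ML/d = 0.09028 m³/s.
1290 L/s = 1.29 m³/s.
After complete mixing, C₀ = (0.09028·6.68 + 1.29·0.127) / 1.38 = 0.5556 mg/L.
Travel time t = 4.61e+04 m / 1.3 m/s = 3.546e+04 s = 0.4104 d.
C = 0.5556·exp(−0.12·0.4104) = 0.5556·0.9519 = 0.5289 mg/L.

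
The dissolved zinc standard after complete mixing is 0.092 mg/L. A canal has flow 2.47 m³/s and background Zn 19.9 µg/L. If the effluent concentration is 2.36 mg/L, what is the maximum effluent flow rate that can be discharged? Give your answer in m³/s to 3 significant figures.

19.9 µg/L = 0.0199 mg/L.
Mass balance at complete mixing: C_std·(Q_w + Q_r) = Q_w·C_e + Q_r·C_b.
Rearranging, Q_w = Q_r·(C_std − C_b)/(C_e − C_std) = 2.47·(0.092 − 0.0199) / (2.36 − 0.092) = 0.07852 m³/s.

0.0785 m³/s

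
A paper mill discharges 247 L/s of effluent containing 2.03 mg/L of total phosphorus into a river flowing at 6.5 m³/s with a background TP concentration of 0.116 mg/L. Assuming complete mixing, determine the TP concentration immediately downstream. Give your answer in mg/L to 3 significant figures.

247 L/s = 0.247 m³/s.
By mass balance at complete mixing, C = (0.247·2.03 + 6.5·0.116) / (0.247 + 6.5) = 1.255/6.747 = 0.1861 mg/L.

0.186 mg/L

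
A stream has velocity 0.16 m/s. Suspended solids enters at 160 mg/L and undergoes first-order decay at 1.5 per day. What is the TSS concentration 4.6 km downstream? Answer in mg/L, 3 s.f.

Travel time t = 4.6 km / 0.16 m/s = 4600/0.16 = 2.875e+04 s = 0.3328 d.
First-order decay: C = 160·exp(−1.5·0.3328) = 160·0.6071 = 97.13 mg/L.

97.1 mg/L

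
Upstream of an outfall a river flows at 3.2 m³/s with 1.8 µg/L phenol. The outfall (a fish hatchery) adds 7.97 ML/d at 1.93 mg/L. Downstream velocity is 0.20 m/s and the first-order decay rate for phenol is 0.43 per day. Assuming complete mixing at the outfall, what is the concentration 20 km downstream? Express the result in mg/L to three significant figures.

7.97 ML/d = 0.09225 m³/s.
1.8 µg/L = 0.0018 mg/L.
After complete mixing, C₀ = (0.09225·1.93 + 3.2·0.0018) / 3.292 = 0.05583 mg/L.
Travel time t = 2e+04 m / 0.20 m/s = 1e+05 s = 1.157 d.
C = 0.05583·exp(−0.43·1.157) = 0.05583·0.6079 = 0.03394 mg/L.

0.0339 mg/L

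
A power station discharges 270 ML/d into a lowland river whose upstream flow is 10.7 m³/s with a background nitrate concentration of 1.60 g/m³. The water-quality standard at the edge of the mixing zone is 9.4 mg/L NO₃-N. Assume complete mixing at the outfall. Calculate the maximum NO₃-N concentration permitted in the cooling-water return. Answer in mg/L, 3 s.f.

36.1 mg/L

270 ML/d = 3.125 m³/s.
Mass balance: 9.4·13.82 = 3.125·Cₑ + 10.7·1.6.
Cₑ = (130 − 17.12) / 3.125 = 36.11 mg/L.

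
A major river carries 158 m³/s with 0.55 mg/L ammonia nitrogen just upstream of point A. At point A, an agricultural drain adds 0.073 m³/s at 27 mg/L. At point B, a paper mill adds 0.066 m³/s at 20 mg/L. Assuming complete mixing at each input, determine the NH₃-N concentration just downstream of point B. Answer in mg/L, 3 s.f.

After input A: C = (158·0.55 + 0.073·27) / 158.1 = 0.5622 mg/L.
After input B: C = (158.1·0.5622 + 0.066·20) / 158.1 = 0.5703 mg/L.

0.570 mg/L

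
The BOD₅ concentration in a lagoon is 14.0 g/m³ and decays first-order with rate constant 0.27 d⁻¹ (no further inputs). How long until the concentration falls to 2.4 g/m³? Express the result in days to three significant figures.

t = ln(C₀/C)/k = ln(14.0/2.4)/0.27 = 1.764/0.27 = 6.532 d.

6.53 d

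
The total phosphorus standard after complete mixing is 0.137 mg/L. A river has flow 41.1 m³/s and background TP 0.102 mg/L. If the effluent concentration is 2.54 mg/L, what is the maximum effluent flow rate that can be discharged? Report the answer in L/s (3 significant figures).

599 L/s

Mass balance at complete mixing: C_std·(Q_w + Q_r) = Q_w·C_e + Q_r·C_b.
Rearranging, Q_w = Q_r·(C_std − C_b)/(C_e − C_std) = 41.1·(0.137 − 0.102) / (2.54 − 0.137) = 0.5986 m³/s.
= 598.6 L/s.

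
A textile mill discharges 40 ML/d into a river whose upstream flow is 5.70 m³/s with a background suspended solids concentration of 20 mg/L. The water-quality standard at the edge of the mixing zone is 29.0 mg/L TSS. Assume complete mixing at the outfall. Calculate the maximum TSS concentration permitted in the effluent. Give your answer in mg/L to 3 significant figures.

140 mg/L

40 ML/d = 0.463 m³/s.
Mass balance: 29·6.163 = 0.463·Cₑ + 5.7·20.
Cₑ = (178.7 − 114) / 0.463 = 139.8 mg/L.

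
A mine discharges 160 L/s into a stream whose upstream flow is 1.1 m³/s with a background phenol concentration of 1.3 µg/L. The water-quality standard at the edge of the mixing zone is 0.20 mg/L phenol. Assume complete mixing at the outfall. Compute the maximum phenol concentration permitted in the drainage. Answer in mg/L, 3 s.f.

160 L/s = 0.16 m³/s.
1.3 µg/L = 0.0013 mg/L.
Mass balance: 0.2·1.26 = 0.16·Cₑ + 1.1·0.0013.
Cₑ = (0.252 − 0.00143) / 0.16 = 1.566 mg/L.

1.57 mg/L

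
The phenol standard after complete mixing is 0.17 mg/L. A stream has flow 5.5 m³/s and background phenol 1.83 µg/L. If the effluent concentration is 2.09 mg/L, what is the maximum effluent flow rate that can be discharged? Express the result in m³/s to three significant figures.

0.482 m³/s

1.83 µg/L = 0.00183 mg/L.
Mass balance at complete mixing: C_std·(Q_w + Q_r) = Q_w·C_e + Q_r·C_b.
Rearranging, Q_w = Q_r·(C_std − C_b)/(C_e − C_std) = 5.5·(0.17 − 0.00183) / (2.09 − 0.17) = 0.4817 m³/s.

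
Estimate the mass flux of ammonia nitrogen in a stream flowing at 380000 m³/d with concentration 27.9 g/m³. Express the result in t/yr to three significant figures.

3870 t/yr

380000 m³/d = 4.398 m³/s.
Mass flux = Q·C = 4.398 m³/s × 27.9 g/m³ = 122.7 g/s.
= 122.7 g/s × 31.56 = 3872 t/yr.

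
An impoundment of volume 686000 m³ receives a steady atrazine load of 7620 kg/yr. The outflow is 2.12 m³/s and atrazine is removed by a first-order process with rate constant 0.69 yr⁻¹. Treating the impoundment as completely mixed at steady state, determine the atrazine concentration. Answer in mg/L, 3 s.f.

0.113 mg/L

Outflow Q = 2.12 m³/s × 3.156e+07 s/yr = 6.69e+07 m³/yr.
Steady-state CSTR mass balance: W = Q·C + k·V·C, so C = W/(Q + kV).
Q + kV = 6.69e+07 + 0.69·686000 = 6.738e+07 m³/yr.
C = 7620/6.738e+07 = 0.0001131 kg/m³ = 0.1131 mg/L.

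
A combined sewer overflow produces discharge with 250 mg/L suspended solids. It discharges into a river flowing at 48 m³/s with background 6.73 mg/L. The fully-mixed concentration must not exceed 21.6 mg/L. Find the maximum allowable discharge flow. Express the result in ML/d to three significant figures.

Mass balance at complete mixing: C_std·(Q_w + Q_r) = Q_w·C_e + Q_r·C_b.
Rearranging, Q_w = Q_r·(C_std − C_b)/(C_e − C_std) = 48·(21.6 − 6.73) / (250 − 21.6) = 3.125 m³/s.
= 270 ML/d.

270 ML/d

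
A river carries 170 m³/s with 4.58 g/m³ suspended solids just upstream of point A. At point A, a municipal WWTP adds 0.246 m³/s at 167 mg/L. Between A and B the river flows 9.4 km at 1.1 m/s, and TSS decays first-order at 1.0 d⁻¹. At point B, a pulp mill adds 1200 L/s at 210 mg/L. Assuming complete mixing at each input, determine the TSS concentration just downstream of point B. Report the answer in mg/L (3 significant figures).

5.80 mg/L

After input A: C = (170·4.58 + 0.246·167) / 170.2 = 4.815 mg/L.
Over the 9.4 km reach to input B (t = 8545 s = 0.09891 d), decay gives C = 4.815·exp(−1.0·0.09891) = 4.361 mg/L.
1200 L/s = 1.2 m³/s.
After input B: C = (170.2·4.361 + 1.2·210) / 171.4 = 5.801 mg/L.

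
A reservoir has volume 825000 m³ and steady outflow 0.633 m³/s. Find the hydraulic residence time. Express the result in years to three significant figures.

0.0413 yr

Q = 0.633 m³/s × 3.156e+07 s/yr = 1.998e+07 m³/yr.
Hydraulic residence time τ = V/Q = 825000/1.998e+07 = 0.0413 yr.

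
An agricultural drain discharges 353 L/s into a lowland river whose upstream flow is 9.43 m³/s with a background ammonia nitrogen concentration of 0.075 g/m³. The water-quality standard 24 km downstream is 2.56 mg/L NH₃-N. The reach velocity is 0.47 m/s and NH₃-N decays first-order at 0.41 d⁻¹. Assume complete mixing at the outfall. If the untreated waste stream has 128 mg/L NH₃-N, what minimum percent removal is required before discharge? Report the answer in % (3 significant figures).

353 L/s = 0.353 m³/s.
Travel time to the compliance point: t = 2.4e+04/0.47 = 5.106e+04 s = 0.591 d; decay factor exp(−0.41·0.591) = 0.7848.
So the concentration just after mixing may be at most 2.56/0.7848 = 3.262 mg/L.
Mass balance: 3.262·9.783 = 0.353·Cₑ + 9.43·0.075.
Cₑ = (31.91 − 0.7072) / 0.353 = 88.4 mg/L.
Required removal = 1 − 88.4/128 = 30.94 %.

30.9 %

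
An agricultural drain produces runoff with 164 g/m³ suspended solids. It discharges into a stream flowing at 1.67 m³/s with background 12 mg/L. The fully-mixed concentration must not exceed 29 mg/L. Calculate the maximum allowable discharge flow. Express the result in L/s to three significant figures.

210 L/s

Mass balance at complete mixing: C_std·(Q_w + Q_r) = Q_w·C_e + Q_r·C_b.
Rearranging, Q_w = Q_r·(C_std − C_b)/(C_e − C_std) = 1.67·(29 − 12) / (164 − 29) = 0.2103 m³/s.
= 210.3 L/s.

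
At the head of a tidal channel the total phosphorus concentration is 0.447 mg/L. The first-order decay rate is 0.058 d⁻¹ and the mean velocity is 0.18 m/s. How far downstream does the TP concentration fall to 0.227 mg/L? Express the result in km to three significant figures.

From C = C₀·e^(−kt), t = ln(C₀/C)/k = ln(0.447/0.227)/0.058 = 0.6776/0.058 = 11.68 d.
Distance = v·t = 0.18 m/s × 1.009e+06 s = 1.817e+05 m = 181.7 km.

182 km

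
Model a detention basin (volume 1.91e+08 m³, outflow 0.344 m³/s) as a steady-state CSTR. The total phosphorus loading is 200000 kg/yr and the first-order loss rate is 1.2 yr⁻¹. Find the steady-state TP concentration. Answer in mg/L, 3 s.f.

0.833 mg/L

Outflow Q = 0.344 m³/s × 3.156e+07 s/yr = 1.086e+07 m³/yr.
Steady-state CSTR mass balance: W = Q·C + k·V·C, so C = W/(Q + kV).
Q + kV = 1.086e+07 + 1.2·1.91e+08 = 2.401e+08 m³/yr.
C = 200000/2.401e+08 = 0.0008331 kg/m³ = 0.8331 mg/L.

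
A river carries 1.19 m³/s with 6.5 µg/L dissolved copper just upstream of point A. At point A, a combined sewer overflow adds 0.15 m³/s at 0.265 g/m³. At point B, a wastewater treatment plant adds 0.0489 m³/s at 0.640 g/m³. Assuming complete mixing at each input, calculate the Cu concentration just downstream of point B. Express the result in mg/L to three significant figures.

0.0567 mg/L

6.5 µg/L = 0.0065 mg/L.
After input A: C = (1.19·0.0065 + 0.15·0.265) / 1.34 = 0.03544 mg/L.
After input B: C = (1.34·0.03544 + 0.0489·0.64) / 1.389 = 0.05672 mg/L.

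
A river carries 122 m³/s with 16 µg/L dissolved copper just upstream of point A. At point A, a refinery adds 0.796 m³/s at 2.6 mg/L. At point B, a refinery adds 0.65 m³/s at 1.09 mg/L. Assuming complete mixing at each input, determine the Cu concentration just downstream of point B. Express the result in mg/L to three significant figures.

16 µg/L = 0.016 mg/L.
After input A: C = (122·0.016 + 0.796·2.6) / 122.8 = 0.03275 mg/L.
After input B: C = (122.8·0.03275 + 0.65·1.09) / 123.4 = 0.03832 mg/L.

0.0383 mg/L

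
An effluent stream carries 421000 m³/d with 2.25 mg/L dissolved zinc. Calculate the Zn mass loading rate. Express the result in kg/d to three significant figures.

421000 m³/d = 4.873 m³/s.
Mass flux = Q·C = 4.873 m³/s × 2.25 g/m³ = 10.96 g/s.
= 10.96 g/s × 86.4 = 947.2 kg/d.

947 kg/d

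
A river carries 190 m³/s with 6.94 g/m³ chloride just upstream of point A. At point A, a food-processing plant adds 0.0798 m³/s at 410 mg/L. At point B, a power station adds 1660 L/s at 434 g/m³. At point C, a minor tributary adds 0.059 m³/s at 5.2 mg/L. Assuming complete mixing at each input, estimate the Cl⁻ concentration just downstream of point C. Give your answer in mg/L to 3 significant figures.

10.8 mg/L

After input A: C = (190·6.94 + 0.0798·410) / 190.1 = 7.109 mg/L.
1660 L/s = 1.66 m³/s.
After input B: C = (190.1·7.109 + 1.66·434) / 191.7 = 10.81 mg/L.
After input C: C = (191.7·10.81 + 0.059·5.2) / 191.8 = 10.8 mg/L.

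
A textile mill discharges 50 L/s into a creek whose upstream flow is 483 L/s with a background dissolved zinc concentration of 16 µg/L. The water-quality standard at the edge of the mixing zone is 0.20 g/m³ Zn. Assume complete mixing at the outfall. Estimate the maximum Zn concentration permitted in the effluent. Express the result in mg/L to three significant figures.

50 L/s = 0.05 m³/s.
483 L/s = 0.483 m³/s.
16 µg/L = 0.016 mg/L.
Mass balance: 0.2·0.533 = 0.05·Cₑ + 0.483·0.016.
Cₑ = (0.1066 − 0.007728) / 0.05 = 1.977 mg/L.

1.98 mg/L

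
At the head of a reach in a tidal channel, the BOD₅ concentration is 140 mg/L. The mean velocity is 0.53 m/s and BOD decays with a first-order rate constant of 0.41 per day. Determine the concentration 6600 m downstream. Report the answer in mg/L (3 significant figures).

Travel time t = 6600 m / 0.53 m/s = 6600/0.53 = 1.245e+04 s = 0.1441 d.
First-order decay: C = 140·exp(−0.41·0.1441) = 140·0.9426 = 132 mg/L.

132 mg/L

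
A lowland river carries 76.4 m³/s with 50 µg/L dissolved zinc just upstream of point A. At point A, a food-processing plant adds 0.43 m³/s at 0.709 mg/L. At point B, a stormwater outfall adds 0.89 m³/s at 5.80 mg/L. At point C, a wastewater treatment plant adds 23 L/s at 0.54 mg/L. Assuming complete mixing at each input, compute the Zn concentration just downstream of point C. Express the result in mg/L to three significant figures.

50 µg/L = 0.05 mg/L.
After input A: C = (76.4·0.05 + 0.43·0.709) / 76.83 = 0.05369 mg/L.
After input B: C = (76.83·0.05369 + 0.89·5.8) / 77.72 = 0.1195 mg/L.
23 L/s = 0.023 m³/s.
After input C: C = (77.72·0.1195 + 0.023·0.54) / 77.74 = 0.1196 mg/L.

0.120 mg/L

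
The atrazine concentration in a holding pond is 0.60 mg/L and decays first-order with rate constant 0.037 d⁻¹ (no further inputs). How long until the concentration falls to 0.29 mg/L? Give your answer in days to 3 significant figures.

t = ln(C₀/C)/k = ln(0.60/0.29)/0.037 = 0.727/0.037 = 19.65 d.

19.6 d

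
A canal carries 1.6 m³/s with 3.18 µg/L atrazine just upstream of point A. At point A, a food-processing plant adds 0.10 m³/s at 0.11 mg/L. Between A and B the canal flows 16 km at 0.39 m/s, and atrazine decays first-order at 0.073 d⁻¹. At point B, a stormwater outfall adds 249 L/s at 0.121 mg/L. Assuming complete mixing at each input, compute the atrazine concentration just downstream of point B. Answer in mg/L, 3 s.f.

3.18 µg/L = 0.00318 mg/L.
After input A: C = (1.6·0.00318 + 0.1·0.11) / 1.7 = 0.009464 mg/L.
Over the 16 km reach to input B (t = 4.103e+04 s = 0.4748 d), decay gives C = 0.009464·exp(−0.073·0.4748) = 0.009141 mg/L.
249 L/s = 0.249 m³/s.
After input B: C = (1.7·0.009141 + 0.249·0.121) / 1.949 = 0.02343 mg/L.

0.0234 mg/L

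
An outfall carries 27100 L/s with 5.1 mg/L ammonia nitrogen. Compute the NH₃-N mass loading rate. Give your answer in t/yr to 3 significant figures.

4360 t/yr

27100 L/s = 27.1 m³/s.
Mass flux = Q·C = 27.1 m³/s × 5.1 g/m³ = 138.2 g/s.
= 138.2 g/s × 31.56 = 4362 t/yr.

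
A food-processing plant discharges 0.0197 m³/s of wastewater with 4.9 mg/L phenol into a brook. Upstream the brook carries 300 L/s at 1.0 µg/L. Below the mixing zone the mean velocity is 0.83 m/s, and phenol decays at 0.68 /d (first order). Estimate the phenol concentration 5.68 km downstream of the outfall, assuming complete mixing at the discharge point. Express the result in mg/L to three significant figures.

300 L/s = 0.3 m³/s.
1.0 µg/L = 0.001 mg/L.
After complete mixing, C₀ = (0.0197·4.9 + 0.3·0.001) / 0.3197 = 0.3029 mg/L.
Travel time t = 5680 m / 0.83 m/s = 6843 s = 0.07921 d.
C = 0.3029·exp(−0.68·0.07921) = 0.3029·0.9476 = 0.287 mg/L.

0.287 mg/L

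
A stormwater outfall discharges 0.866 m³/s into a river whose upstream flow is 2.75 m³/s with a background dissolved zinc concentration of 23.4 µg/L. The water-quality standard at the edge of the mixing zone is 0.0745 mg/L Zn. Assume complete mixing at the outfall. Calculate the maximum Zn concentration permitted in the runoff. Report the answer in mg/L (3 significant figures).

23.4 µg/L = 0.0234 mg/L.
Mass balance: 0.0745·3.616 = 0.866·Cₑ + 2.75·0.0234.
Cₑ = (0.2694 − 0.06435) / 0.866 = 0.2368 mg/L.

0.237 mg/L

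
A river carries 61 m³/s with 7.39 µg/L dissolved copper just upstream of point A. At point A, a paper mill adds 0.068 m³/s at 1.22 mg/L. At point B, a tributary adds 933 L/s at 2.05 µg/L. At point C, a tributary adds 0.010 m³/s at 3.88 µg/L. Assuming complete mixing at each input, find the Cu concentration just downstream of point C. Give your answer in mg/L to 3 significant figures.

7.39 µg/L = 0.00739 mg/L.
After input A: C = (61·0.00739 + 0.068·1.22) / 61.07 = 0.00874 mg/L.
933 L/s = 0.933 m³/s.
2.05 µg/L = 0.00205 mg/L.
After input B: C = (61.07·0.00874 + 0.933·0.00205) / 62 = 0.00864 mg/L.
3.88 µg/L = 0.00388 mg/L.
After input C: C = (62·0.00864 + 0.01·0.00388) / 62.01 = 0.008639 mg/L.

0.00864 mg/L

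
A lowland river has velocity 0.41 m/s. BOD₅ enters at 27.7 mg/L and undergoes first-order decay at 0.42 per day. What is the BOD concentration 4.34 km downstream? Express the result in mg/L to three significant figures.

26.3 mg/L

Travel time t = 4.34 km / 0.41 m/s = 4340/0.41 = 1.059e+04 s = 0.1225 d.
First-order decay: C = 27.7·exp(−0.42·0.1225) = 27.7·0.9498 = 26.31 mg/L.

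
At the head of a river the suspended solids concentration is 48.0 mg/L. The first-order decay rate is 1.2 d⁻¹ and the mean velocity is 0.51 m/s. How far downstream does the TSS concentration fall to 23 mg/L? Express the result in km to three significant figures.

From C = C₀·e^(−kt), t = ln(C₀/C)/k = ln(48.0/23)/1.2 = 0.7357/1.2 = 0.6131 d.
Distance = v·t = 0.51 m/s × 5.297e+04 s = 2.702e+04 m = 27.02 km.

27.0 km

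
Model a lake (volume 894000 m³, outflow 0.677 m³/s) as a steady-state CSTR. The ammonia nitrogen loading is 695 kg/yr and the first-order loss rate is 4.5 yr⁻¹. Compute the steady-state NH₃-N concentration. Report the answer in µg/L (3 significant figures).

Outflow Q = 0.677 m³/s × 3.156e+07 s/yr = 2.136e+07 m³/yr.
Steady-state CSTR mass balance: W = Q·C + k·V·C, so C = W/(Q + kV).
Q + kV = 2.136e+07 + 4.5·894000 = 2.539e+07 m³/yr.
C = 695/2.539e+07 = 2.738e-05 kg/m³ = 0.02738 mg/L = 27.38 µg/L.

27.4 µg/L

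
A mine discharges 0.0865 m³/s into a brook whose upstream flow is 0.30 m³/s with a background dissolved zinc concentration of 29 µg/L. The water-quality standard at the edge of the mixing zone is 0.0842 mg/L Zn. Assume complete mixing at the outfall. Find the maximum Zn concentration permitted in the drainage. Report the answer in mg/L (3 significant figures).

0.276 mg/L

29 µg/L = 0.029 mg/L.
Mass balance: 0.0842·0.3865 = 0.0865·Cₑ + 0.3·0.029.
Cₑ = (0.03254 − 0.0087) / 0.0865 = 0.2756 mg/L.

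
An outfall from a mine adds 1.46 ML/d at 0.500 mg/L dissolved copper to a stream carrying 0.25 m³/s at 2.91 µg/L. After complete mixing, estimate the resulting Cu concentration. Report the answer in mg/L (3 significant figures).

0.0344 mg/L

1.46 ML/d = 0.0169 m³/s.
2.91 µg/L = 0.00291 mg/L.
Conservation of mass across the mixing zone: C = (0.0169·0.5 + 0.25·0.00291) / (0.0169 + 0.25) = 0.009177/0.2669 = 0.03438 mg/L.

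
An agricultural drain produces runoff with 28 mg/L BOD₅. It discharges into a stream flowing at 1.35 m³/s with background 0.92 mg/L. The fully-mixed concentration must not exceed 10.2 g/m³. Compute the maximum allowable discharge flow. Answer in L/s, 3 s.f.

704 L/s

Mass balance at complete mixing: C_std·(Q_w + Q_r) = Q_w·C_e + Q_r·C_b.
Rearranging, Q_w = Q_r·(C_std − C_b)/(C_e − C_std) = 1.35·(10.2 − 0.92) / (28 − 10.2) = 0.7038 m³/s.
= 703.8 L/s.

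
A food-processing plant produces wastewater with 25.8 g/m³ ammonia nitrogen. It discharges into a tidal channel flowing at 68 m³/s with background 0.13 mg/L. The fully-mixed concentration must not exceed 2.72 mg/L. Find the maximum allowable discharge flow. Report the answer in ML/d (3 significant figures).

659 ML/d

Mass balance at complete mixing: C_std·(Q_w + Q_r) = Q_w·C_e + Q_r·C_b.
Rearranging, Q_w = Q_r·(C_std − C_b)/(C_e − C_std) = 68·(2.72 − 0.13) / (25.8 − 2.72) = 7.631 m³/s.
= 659.3 ML/d.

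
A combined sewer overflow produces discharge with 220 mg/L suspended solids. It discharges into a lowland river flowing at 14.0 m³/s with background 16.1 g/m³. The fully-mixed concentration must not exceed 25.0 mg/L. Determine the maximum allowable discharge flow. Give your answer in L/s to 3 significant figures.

639 L/s

Mass balance at complete mixing: C_std·(Q_w + Q_r) = Q_w·C_e + Q_r·C_b.
Rearranging, Q_w = Q_r·(C_std − C_b)/(C_e − C_std) = 14.0·(25 − 16.1) / (220 − 25) = 0.639 m³/s.
= 639 L/s.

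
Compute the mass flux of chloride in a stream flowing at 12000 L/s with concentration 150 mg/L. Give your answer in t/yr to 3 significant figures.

12000 L/s = 12 m³/s.
Mass flux = Q·C = 12 m³/s × 150 g/m³ = 1800 g/s.
= 1800 g/s × 31.56 = 5.68e+04 t/yr.

56800 t/yr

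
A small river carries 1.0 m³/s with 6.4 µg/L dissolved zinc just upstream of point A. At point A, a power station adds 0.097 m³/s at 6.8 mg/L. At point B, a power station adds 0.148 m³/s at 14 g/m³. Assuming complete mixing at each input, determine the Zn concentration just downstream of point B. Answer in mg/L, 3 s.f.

6.4 µg/L = 0.0064 mg/L.
After input A: C = (1·0.0064 + 0.097·6.8) / 1.097 = 0.6071 mg/L.
After input B: C = (1.097·0.6071 + 0.148·14) / 1.245 = 2.199 mg/L.

2.20 mg/L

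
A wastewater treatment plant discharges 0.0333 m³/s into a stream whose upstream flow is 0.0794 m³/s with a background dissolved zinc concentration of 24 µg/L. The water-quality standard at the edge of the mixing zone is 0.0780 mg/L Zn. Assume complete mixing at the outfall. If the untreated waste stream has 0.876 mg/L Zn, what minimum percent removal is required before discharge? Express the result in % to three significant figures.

24 µg/L = 0.024 mg/L.
Mass balance: 0.078·0.1127 = 0.0333·Cₑ + 0.0794·0.024.
Cₑ = (0.008791 − 0.001906) / 0.0333 = 0.2068 mg/L.
Required removal = 1 − 0.2068/0.876 = 76.4 %.

76.4 %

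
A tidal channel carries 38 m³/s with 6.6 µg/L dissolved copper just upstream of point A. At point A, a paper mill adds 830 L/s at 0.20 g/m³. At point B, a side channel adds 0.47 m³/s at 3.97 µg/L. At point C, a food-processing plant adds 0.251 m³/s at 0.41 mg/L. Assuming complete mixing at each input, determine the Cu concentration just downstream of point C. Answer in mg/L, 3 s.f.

6.6 µg/L = 0.0066 mg/L.
830 L/s = 0.83 m³/s.
After input A: C = (38·0.0066 + 0.83·0.2) / 38.83 = 0.01073 mg/L.
3.97 µg/L = 0.00397 mg/L.
After input B: C = (38.83·0.01073 + 0.47·0.00397) / 39.3 = 0.01065 mg/L.
After input C: C = (39.3·0.01065 + 0.251·0.41) / 39.55 = 0.01319 mg/L.

0.0132 mg/L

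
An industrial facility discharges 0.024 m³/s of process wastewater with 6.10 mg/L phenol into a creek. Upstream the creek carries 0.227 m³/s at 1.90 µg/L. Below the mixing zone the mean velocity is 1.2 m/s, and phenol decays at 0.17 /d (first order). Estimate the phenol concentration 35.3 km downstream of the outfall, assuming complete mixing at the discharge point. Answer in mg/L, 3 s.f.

1.90 µg/L = 0.0019 mg/L.
After complete mixing, C₀ = (0.024·6.1 + 0.227·0.0019) / 0.251 = 0.585 mg/L.
Travel time t = 3.53e+04 m / 1.2 m/s = 2.942e+04 s = 0.3405 d.
C = 0.585·exp(−0.17·0.3405) = 0.585·0.9438 = 0.5521 mg/L.

0.552 mg/L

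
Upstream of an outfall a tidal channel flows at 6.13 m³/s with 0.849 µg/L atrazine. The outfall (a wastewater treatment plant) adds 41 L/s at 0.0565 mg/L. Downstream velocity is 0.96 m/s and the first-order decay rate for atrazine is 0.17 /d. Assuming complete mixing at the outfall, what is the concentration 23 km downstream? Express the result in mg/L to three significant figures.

0.00116 mg/L

41 L/s = 0.041 m³/s.
0.849 µg/L = 0.000849 mg/L.
After complete mixing, C₀ = (0.041·0.0565 + 6.13·0.000849) / 6.171 = 0.001219 mg/L.
Travel time t = 2.3e+04 m / 0.96 m/s = 2.396e+04 s = 0.2773 d.
C = 0.001219·exp(−0.17·0.2773) = 0.001219·0.954 = 0.001163 mg/L.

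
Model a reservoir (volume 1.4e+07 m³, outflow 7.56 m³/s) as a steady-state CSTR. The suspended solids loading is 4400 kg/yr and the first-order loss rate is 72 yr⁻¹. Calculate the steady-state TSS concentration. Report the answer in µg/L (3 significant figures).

3.53 µg/L

Outflow Q = 7.56 m³/s × 3.156e+07 s/yr = 2.386e+08 m³/yr.
Steady-state CSTR mass balance: W = Q·C + k·V·C, so C = W/(Q + kV).
Q + kV = 2.386e+08 + 72·1.4e+07 = 1.247e+09 m³/yr.
C = 4400/1.247e+09 = 3.53e-06 kg/m³ = 0.00353 mg/L = 3.53 µg/L.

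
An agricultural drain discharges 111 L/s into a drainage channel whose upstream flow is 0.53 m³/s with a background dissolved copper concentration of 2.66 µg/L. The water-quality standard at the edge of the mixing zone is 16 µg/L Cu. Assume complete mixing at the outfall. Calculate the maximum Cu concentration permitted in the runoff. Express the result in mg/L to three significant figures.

111 L/s = 0.111 m³/s.
2.66 µg/L = 0.00266 mg/L.
16 µg/L = 0.016 mg/L.
Mass balance: 0.016·0.641 = 0.111·Cₑ + 0.53·0.00266.
Cₑ = (0.01026 − 0.00141) / 0.111 = 0.0797 mg/L.

0.0797 mg/L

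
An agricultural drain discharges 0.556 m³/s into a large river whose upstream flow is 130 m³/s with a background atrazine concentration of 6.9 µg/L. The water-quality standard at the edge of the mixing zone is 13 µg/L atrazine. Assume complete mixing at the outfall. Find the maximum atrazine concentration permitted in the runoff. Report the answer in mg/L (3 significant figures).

6.9 µg/L = 0.0069 mg/L.
13 µg/L = 0.013 mg/L.
Mass balance: 0.013·130.6 = 0.556·Cₑ + 130·0.0069.
Cₑ = (1.697 − 0.897) / 0.556 = 1.439 mg/L.

1.44 mg/L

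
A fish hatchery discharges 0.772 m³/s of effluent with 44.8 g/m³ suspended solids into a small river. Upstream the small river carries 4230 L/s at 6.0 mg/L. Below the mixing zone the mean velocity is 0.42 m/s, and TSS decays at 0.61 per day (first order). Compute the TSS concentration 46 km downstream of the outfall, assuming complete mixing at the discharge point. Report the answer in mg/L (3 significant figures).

5.53 mg/L

4230 L/s = 4.23 m³/s.
After complete mixing, C₀ = (0.772·44.8 + 4.23·6) / 5.002 = 11.99 mg/L.
Travel time t = 4.6e+04 m / 0.42 m/s = 1.095e+05 s = 1.268 d.
C = 11.99·exp(−0.61·1.268) = 11.99·0.4615 = 5.533 mg/L.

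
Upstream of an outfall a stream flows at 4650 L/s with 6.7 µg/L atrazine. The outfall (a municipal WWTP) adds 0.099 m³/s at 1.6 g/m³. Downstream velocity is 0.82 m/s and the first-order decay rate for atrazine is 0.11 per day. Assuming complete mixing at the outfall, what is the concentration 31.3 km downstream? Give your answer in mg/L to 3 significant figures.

0.0380 mg/L

4650 L/s = 4.65 m³/s.
6.7 µg/L = 0.0067 mg/L.
After complete mixing, C₀ = (0.099·1.6 + 4.65·0.0067) / 4.749 = 0.03991 mg/L.
Travel time t = 3.13e+04 m / 0.82 m/s = 3.817e+04 s = 0.4418 d.
C = 0.03991·exp(−0.11·0.4418) = 0.03991·0.9526 = 0.03802 mg/L.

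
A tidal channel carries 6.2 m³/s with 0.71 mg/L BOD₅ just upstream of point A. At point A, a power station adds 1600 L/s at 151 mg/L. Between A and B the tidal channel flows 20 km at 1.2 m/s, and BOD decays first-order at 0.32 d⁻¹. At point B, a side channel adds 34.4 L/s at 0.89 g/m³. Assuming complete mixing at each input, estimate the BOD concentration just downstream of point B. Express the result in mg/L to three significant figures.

1600 L/s = 1.6 m³/s.
After input A: C = (6.2·0.71 + 1.6·151) / 7.8 = 31.54 mg/L.
Over the 20 km reach to input B (t = 1.667e+04 s = 0.1929 d), decay gives C = 31.54·exp(−0.32·0.1929) = 29.65 mg/L.
34.4 L/s = 0.0344 m³/s.
After input B: C = (7.8·29.65 + 0.0344·0.89) / 7.834 = 29.52 mg/L.

29.5 mg/L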